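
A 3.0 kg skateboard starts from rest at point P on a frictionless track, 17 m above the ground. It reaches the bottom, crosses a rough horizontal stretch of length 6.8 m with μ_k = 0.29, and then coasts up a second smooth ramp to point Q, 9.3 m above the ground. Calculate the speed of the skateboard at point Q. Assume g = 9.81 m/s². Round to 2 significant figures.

v = 11 m/s

Energy at P: mgh₁ = (3.0)(9.81)(17) = 500.31 J
Friction loss: W_f = μ_k mg d = 58.04 J
At Q: ½mv² + mgh₂ = mgh₁ − W_f
½mv² = 500.31 − 58.04 − 273.70 = 168.58 J
v = √(2 × 168.58/3.0) = 10.60 m/s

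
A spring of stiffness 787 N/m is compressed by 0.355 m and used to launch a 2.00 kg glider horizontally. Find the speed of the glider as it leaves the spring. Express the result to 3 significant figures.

v = 7.04 m/s

Conservation of energy: ½kx² = ½mv²
v = x√(k/m) = 0.355 × √(787/2.00) = 7.042 m/s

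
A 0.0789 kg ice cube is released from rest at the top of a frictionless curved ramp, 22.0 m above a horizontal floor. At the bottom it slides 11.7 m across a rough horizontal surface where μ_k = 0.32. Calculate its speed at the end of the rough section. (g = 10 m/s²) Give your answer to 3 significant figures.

Energy bookkeeping (friction removes W_f = μ_k N d):
mgh = ½mv² + μ_k m g d
W_f = μ_k mg d = (0.32)(0.0789)(10)(11.7) = 2.954 J
½mv² = mgh − W_f = 17.358 − 2.954 = 14.404 J
v = √(2 × 14.404/0.0789) = 19.11 m/s

v = 19.1 m/s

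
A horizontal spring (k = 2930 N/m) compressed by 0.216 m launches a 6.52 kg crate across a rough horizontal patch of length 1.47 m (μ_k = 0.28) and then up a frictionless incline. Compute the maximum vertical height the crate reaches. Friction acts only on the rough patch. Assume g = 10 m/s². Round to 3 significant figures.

Spring energy: E₀ = ½kx² = ½(2930)(0.216)² = 68.351 J
Friction: W_f = μ_k mg d = (0.28)(6.52)(10)(1.47) = 26.84 J
Energy at base of ramp: E = 68.351 − 26.84 = 41.515 J
At max height all remaining energy is PE: mgh = E ⇒ h = E/(mg) = 41.515/(6.52 × 10) = 0.6367 m

h = 0.637 m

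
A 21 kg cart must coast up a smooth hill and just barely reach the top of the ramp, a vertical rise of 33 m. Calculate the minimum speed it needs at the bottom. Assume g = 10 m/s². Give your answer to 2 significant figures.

At the top it is momentarily at rest, so all KE converts to PE: ½mv² = mgh
v = √(2gh) = √(2 × 10 × 33) = 25.69 m/s

v = 26 m/s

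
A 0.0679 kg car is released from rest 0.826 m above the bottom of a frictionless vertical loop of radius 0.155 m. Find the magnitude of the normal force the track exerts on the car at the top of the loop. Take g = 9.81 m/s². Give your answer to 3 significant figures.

Energy from release to top (height 2r): mgh = ½mv_top² + mg(2r)
v_top² = 2g(h − 2r) = 2(9.81)(0.826 − 0.3100) = 10.124 m²/s²
At the top, both N and weight point toward the centre: N + mg = mv_top²/r
N = m(v_top²/r − g) = 0.0679(10.124/0.155 − 9.81) = 3.769 N

N = 3.77 N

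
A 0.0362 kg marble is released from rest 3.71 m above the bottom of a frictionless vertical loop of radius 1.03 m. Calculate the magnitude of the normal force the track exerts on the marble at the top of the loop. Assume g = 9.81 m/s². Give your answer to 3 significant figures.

N = 0.783 N

Energy from release to top (height 2r): mgh = ½mv_top² + mg(2r)
v_top² = 2g(h − 2r) = 2(9.81)(3.71 − 2.060) = 32.373 m²/s²
At the top, both N and weight point toward the centre: N + mg = mv_top²/r
N = m(v_top²/r − g) = 0.0362(32.373/1.03 − 9.81) = 0.7826 N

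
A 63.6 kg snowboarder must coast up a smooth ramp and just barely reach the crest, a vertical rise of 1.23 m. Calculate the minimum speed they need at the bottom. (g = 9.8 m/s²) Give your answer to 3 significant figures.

At the top they are momentarily at rest, so all KE converts to PE: ½mv² = mgh
v = √(2gh) = √(2 × 9.8 × 1.23) = 4.910 m/s

v = 4.91 m/s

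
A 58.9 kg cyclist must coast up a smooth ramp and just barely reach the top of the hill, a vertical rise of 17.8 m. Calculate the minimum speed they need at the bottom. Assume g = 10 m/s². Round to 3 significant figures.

At the top they are momentarily at rest, so all KE converts to PE: ½mv² = mgh
v = √(2gh) = √(2 × 10 × 17.8) = 18.87 m/s

v = 18.9 m/s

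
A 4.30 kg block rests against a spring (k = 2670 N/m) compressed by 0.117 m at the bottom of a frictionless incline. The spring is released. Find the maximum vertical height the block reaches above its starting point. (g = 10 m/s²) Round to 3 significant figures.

At maximum height the block is at rest, so ½kx² = mgh
h = kx²/(2mg) = (2670)(0.117)²/(2 × 4.30 × 10) = 0.4250 m

h = 0.425 m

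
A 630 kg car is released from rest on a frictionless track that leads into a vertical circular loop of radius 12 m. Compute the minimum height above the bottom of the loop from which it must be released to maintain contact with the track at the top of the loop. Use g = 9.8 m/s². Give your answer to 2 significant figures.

h = 30 m

At the top, for minimum speed gravity alone supplies the centripetal force: mg = mv_top²/r ⇒ v_top² = gr = 117.6 m²/s²
Energy conservation from release height h to the top (height 2r): mgh = ½mv_top² + mg(2r)
h = v_top²/(2g) + 2r = r/2 + 2r = 5r/2 = 30.00 m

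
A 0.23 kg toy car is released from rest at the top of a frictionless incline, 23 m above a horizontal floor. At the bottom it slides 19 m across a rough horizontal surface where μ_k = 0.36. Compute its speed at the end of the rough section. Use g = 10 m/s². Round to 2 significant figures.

v = 18 m/s

Energy at the top = energy at the end + work done against friction:
mgh = ½mv² + μ_k m g d
W_f = μ_k mg d = (0.36)(0.23)(10)(19) = 15.73 J
½mv² = mgh − W_f = 52.900 − 15.73 = 37.168 J
v = √(2 × 37.168/0.23) = 17.98 m/s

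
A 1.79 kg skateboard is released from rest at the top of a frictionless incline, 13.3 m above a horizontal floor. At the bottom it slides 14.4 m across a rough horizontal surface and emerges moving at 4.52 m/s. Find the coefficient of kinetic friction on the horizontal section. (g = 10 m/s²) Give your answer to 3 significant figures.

Energy bookkeeping (friction removes W_f = μ_k N d):
mgh = ½mv² + μ_k m g d
mgh = 238.07 J; ½mv² = 18.285 J
W_f = 238.07 − 18.285 = 219.8 J
μ_k = W_f/(mg·d) = 219.8/(17.90 × 14.4) = 0.8527

μ_k = 0.853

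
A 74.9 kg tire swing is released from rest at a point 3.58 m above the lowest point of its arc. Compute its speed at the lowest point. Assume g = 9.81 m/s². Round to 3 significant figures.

v = 8.38 m/s

By conservation of mechanical energy, mgh = ½mv²
The mass cancels from both sides.
v = √(2gh) = √(2 × 9.81 × 3.58) = √70.240 = 8.381 m/s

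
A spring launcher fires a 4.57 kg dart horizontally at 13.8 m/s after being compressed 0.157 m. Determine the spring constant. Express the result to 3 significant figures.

Energy stored in the spring equals the launch KE: ½kx² = ½mv²
k = mv²/x² = (4.57)(13.8)²/(0.157)² = 35308 N/m

k = 35300 N/m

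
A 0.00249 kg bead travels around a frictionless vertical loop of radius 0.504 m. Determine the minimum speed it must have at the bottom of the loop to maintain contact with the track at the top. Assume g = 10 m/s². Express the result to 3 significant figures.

v = 5.02 m/s

At the top: mg = mv_top²/r ⇒ v_top² = gr = 5.040 m²/s²
Energy from bottom to top (height 2r): ½mv_bot² = ½mv_top² + mg(2r)
v_bot² = gr + 4gr = 5gr = 25.20
v_bot = √(5gr) = 5.020 m/s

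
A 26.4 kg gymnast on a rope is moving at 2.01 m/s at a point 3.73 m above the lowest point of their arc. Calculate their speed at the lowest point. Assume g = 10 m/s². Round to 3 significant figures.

Equating total energy at the two states: ½mv₀² + mgh = ½mv²
v² = v₀² + 2gh = (2.01)² + 2(10)(3.73) = 78.640
v = √78.640 = 8.868 m/s

v = 8.87 m/s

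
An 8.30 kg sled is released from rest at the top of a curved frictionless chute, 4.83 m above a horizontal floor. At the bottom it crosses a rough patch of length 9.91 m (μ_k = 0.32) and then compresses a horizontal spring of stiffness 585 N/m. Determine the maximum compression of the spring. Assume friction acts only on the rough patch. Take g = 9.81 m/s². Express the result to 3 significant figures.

Initial energy: E₁ = mgh = (8.30)(9.81)(4.83) = 393.27 J
Friction removes W_f = μ_k mg d = (0.32)(8.30)(9.81)(9.91) = 258.2 J
Energy reaching the spring: E = 393.27 − 258.2 = 135.06 J
At max compression ½kx² = E ⇒ x = √(2E/k) = √(2 × 135.06/585) = 0.6795 m

x = 0.680 m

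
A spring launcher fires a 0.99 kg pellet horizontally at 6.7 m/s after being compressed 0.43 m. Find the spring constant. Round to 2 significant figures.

k = 240 N/m

½kx² = ½mv²
k = mv²/x² = (0.99)(6.7)²/(0.43)² = 240.4 N/m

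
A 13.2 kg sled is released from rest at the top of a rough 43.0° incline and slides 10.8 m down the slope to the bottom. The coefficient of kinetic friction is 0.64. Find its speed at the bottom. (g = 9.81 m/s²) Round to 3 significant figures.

v = 6.73 m/s

Work–energy: mg(L sinθ) − μ_k(mg cosθ)L = ½mv²
mgh = mgL sinθ = (13.2)(9.81)(10.8)sin43.0° = 953.78 J
W_f = μ_k mg cosθ · L = (0.64)(13.2)(9.81)cos43.0°·10.8 = 654.6 J
½mv² = 953.78 − 654.6 = 299.19 J
v = √(2 × 299.19/13.2) = 6.733 m/s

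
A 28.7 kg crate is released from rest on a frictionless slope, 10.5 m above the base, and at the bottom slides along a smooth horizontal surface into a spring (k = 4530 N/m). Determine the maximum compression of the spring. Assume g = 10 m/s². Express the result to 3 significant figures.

Energy conservation (no friction) from release to max compression: mgh = ½kx²
x = √(2mgh/k) = √(2 × 28.7 × 10 × 10.5 / 4530) = 1.153 m

x = 1.15 m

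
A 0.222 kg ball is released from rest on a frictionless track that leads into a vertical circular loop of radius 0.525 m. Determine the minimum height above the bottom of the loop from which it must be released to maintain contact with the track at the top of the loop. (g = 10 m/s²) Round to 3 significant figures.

h = 1.31 m

At the top, for minimum speed gravity alone supplies the centripetal force: mg = mv_top²/r ⇒ v_top² = gr = 5.250 m²/s²
Energy conservation from release height h to the top (height 2r): mgh = ½mv_top² + mg(2r)
h = v_top²/(2g) + 2r = r/2 + 2r = 5r/2 = 1.312 m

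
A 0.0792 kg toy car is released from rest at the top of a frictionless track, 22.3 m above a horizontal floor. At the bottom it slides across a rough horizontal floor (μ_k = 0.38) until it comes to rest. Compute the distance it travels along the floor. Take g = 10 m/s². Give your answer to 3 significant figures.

d = 58.7 m

Energy at the top = energy at the end + work done against friction:
At rest all PE has been dissipated by friction: mgh = μ_k m g d
d = h/μ_k = 22.3/0.38 = 58.68 m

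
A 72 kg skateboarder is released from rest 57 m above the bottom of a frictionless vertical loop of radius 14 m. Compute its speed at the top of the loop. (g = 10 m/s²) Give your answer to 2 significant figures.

Energy conservation: mgh = ½mv_top² + mg(2r)
v_top² = 2g(h − 2r) = 2(10)(57 − 28.00) = 580.0
v_top = 24.08 m/s

v = 24 m/s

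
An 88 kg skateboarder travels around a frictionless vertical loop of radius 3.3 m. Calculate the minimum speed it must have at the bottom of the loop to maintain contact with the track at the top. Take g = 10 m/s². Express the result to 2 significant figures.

At the top: mg = mv_top²/r ⇒ v_top² = gr = 33.00 m²/s²
Energy from bottom to top (height 2r): ½mv_bot² = ½mv_top² + mg(2r)
v_bot² = gr + 4gr = 5gr = 165.0
v_bot = √(5gr) = 12.85 m/s

v = 13 m/s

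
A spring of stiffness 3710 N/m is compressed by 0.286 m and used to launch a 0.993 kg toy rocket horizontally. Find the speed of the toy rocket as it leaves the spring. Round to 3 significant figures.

v = 17.5 m/s

Spring PE converts entirely to kinetic energy: ½kx² = ½mv²
v = x√(k/m) = 0.286 × √(3710/0.993) = 17.48 m/s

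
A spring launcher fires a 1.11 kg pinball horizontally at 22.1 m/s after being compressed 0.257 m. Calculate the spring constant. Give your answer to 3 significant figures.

½kx² = ½mv²
k = mv²/x² = (1.11)(22.1)²/(0.257)² = 8208 N/m

k = 8210 N/m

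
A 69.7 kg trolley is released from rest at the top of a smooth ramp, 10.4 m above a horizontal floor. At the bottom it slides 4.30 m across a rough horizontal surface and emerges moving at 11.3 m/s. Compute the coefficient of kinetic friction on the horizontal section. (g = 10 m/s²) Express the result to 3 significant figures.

μ_k = 0.934

Energy bookkeeping (friction removes W_f = μ_k N d):
mgh = ½mv² + μ_k m g d
mgh = 7248.8 J; ½mv² = 4450.0 J
W_f = 7248.8 − 4450.0 = 2799 J
μ_k = W_f/(mg·d) = 2799/(697.0 × 4.30) = 0.9338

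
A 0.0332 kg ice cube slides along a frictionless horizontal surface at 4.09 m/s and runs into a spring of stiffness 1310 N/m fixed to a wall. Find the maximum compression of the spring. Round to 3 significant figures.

All KE is stored as spring PE at maximum compression: ½mv² = ½kx²
x = v√(m/k) = 4.09 × √(0.0332/1310) = 0.02059 m

x = 0.0206 m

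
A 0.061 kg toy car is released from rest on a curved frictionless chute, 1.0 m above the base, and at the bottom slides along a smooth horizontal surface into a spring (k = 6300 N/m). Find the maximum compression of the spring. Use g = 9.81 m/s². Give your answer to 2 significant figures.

x = 0.014 m

Energy conservation (no friction) from release to max compression: mgh = ½kx²
x = √(2mgh/k) = √(2 × 0.061 × 9.81 × 1.0 / 6300) = 0.01378 m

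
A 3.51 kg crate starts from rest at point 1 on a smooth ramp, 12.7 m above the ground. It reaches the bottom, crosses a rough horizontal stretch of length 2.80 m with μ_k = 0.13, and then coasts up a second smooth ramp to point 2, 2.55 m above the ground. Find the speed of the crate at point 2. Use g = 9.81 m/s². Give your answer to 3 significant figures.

v = 13.9 m/s

Energy at 1: mgh₁ = (3.51)(9.81)(12.7) = 437.30 J
Friction loss: W_f = μ_k mg d = 12.53 J
At 2: ½mv² + mgh₂ = mgh₁ − W_f
½mv² = 437.30 − 12.53 − 87.804 = 336.96 J
v = √(2 × 336.96/3.51) = 13.86 m/s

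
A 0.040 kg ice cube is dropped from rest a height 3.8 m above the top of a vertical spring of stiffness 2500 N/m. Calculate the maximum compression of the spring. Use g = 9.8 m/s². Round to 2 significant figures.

x = 0.035 m

Let x be the compression. The total drop is H + x, and the cube is instantaneously at rest at max compression, so energy conservation gives:
mg(H + x) = ½kx²
½(2500)x² − (0.040)(9.8)x − (0.040)(9.8)(3.8) = 0
1250x² − 0.3920x − 1.490 = 0
x = [0.3920 + √(0.1537 + 7448.0)]/(2 × 1250) = 0.03468 m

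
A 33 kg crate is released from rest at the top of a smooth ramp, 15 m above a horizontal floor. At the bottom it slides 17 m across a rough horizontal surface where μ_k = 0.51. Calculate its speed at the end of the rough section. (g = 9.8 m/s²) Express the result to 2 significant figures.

Energy bookkeeping (friction removes W_f = μ_k N d):
mgh = ½mv² + μ_k m g d
W_f = μ_k mg d = (0.51)(33)(9.8)(17) = 2804 J
½mv² = mgh − W_f = 4851.0 − 2804 = 2047.1 J
v = √(2 × 2047.1/33) = 11.14 m/s

v = 11 m/s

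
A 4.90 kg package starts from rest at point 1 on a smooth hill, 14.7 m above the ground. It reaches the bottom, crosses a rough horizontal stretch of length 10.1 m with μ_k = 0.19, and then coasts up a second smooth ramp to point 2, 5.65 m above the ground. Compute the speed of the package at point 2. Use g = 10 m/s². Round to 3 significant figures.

v = 11.9 m/s

Energy at 1: mgh₁ = (4.90)(10)(14.7) = 720.30 J
Friction loss: W_f = μ_k mg d = 94.03 J
At 2: ½mv² + mgh₂ = mgh₁ − W_f
½mv² = 720.30 − 94.03 − 276.85 = 349.42 J
v = √(2 × 349.42/4.90) = 11.94 m/s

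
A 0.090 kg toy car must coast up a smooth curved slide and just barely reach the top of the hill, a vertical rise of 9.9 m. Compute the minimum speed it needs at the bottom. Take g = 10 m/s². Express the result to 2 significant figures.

At the top it is momentarily at rest, so all KE converts to PE: ½mv² = mgh
v = √(2gh) = √(2 × 10 × 9.9) = 14.07 m/s

v = 14 m/s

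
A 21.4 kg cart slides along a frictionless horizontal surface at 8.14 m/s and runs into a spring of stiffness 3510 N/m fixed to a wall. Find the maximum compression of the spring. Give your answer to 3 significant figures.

At max compression the cart is momentarily at rest: ½mv² = ½kx²
x = v√(m/k) = 8.14 × √(21.4/3510) = 0.6356 m

x = 0.636 m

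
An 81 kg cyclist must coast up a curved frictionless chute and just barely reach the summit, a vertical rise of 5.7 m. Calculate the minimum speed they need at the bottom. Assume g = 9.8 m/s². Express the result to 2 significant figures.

v = 11 m/s

At the top they are momentarily at rest, so all KE converts to PE: ½mv² = mgh
v = √(2gh) = √(2 × 9.8 × 5.7) = 10.57 m/s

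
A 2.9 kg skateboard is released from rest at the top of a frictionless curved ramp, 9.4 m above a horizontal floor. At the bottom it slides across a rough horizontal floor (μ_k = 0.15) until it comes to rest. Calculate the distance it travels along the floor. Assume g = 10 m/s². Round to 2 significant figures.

d = 63 m

Energy at the top = energy at the end + work done against friction:
At rest all PE has been dissipated by friction: mgh = μ_k m g d
d = h/μ_k = 9.4/0.15 = 62.67 m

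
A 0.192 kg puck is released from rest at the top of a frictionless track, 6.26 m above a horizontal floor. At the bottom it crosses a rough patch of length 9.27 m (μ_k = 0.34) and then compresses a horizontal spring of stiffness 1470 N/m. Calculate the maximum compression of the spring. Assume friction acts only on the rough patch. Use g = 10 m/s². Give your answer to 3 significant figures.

x = 0.0901 m

Initial energy: E₁ = mgh = (0.192)(10)(6.26) = 12.019 J
Friction removes W_f = μ_k mg d = (0.34)(0.192)(10)(9.27) = 6.051 J
Energy reaching the spring: E = 12.019 − 6.051 = 5.9677 J
At max compression ½kx² = E ⇒ x = √(2E/k) = √(2 × 5.9677/1470) = 0.09011 m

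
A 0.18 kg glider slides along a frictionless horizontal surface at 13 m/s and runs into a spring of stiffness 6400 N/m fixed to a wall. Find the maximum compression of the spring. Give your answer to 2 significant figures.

Conservation of energy between contact and max compression: ½mv² = ½kx²
x = v√(m/k) = 13 × √(0.18/6400) = 0.06894 m

x = 0.069 m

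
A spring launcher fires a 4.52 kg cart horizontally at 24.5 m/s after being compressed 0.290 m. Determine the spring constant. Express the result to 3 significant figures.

Spring PE at full compression equals KE at release: ½kx² = ½mv²
k = mv²/x² = (4.52)(24.5)²/(0.290)² = 32261 N/m

k = 32300 N/m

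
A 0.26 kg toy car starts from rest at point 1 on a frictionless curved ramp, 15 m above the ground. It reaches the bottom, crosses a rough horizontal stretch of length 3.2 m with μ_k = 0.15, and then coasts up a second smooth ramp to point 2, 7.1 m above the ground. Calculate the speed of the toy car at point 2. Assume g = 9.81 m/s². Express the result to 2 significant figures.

Energy at 1: mgh₁ = (0.26)(9.81)(15) = 38.259 J
Friction loss: W_f = μ_k mg d = 1.224 J
At 2: ½mv² + mgh₂ = mgh₁ − W_f
½mv² = 38.259 − 1.224 − 18.109 = 18.925 J
v = √(2 × 18.925/0.26) = 12.07 m/s

v = 12 m/s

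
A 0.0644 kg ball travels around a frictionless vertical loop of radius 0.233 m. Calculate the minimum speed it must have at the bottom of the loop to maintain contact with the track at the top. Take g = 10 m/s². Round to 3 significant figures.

v = 3.41 m/s

At the top: mg = mv_top²/r ⇒ v_top² = gr = 2.330 m²/s²
Energy from bottom to top (height 2r): ½mv_bot² = ½mv_top² + mg(2r)
v_bot² = gr + 4gr = 5gr = 11.65
v_bot = √(5gr) = 3.413 m/s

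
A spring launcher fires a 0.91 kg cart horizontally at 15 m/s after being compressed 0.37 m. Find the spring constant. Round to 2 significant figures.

k = 1500 N/m

Energy stored in the spring equals the launch KE: ½kx² = ½mv²
k = mv²/x² = (0.91)(15)²/(0.37)² = 1496 N/m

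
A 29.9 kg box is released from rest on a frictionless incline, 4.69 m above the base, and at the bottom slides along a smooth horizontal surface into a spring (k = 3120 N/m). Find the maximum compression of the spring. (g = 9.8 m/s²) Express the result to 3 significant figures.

x = 0.939 m

Energy conservation (no friction) from release to max compression: mgh = ½kx²
x = √(2mgh/k) = √(2 × 29.9 × 9.8 × 4.69 / 3120) = 0.9386 m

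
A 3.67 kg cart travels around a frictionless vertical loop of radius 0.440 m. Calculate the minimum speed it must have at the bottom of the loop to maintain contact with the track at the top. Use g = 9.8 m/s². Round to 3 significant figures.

At the top: mg = mv_top²/r ⇒ v_top² = gr = 4.312 m²/s²
Energy from bottom to top (height 2r): ½mv_bot² = ½mv_top² + mg(2r)
v_bot² = gr + 4gr = 5gr = 21.56
v_bot = √(5gr) = 4.643 m/s

v = 4.64 m/s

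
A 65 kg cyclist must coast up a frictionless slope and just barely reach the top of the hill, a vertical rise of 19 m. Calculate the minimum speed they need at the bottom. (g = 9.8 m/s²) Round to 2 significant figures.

v = 19 m/s

At the top they are momentarily at rest, so all KE converts to PE: ½mv² = mgh
v = √(2gh) = √(2 × 9.8 × 19) = 19.30 m/s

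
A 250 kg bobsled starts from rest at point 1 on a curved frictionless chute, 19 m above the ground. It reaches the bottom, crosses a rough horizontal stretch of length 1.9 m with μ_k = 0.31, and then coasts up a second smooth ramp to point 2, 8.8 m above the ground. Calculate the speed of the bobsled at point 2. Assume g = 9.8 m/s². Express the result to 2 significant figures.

Energy at 1: mgh₁ = (250)(9.8)(19) = 46550 J
Friction loss: W_f = μ_k mg d = 1443 J
At 2: ½mv² + mgh₂ = mgh₁ − W_f
½mv² = 46550 − 1443 − 21560 = 23547 J
v = √(2 × 23547/250) = 13.72 m/s

v = 14 m/s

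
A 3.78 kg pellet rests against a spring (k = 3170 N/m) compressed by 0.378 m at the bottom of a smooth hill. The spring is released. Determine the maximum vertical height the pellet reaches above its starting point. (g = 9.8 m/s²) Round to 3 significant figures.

h = 6.11 m

At maximum height the pellet is at rest, so ½kx² = mgh
h = kx²/(2mg) = (3170)(0.378)²/(2 × 3.78 × 9.8) = 6.114 m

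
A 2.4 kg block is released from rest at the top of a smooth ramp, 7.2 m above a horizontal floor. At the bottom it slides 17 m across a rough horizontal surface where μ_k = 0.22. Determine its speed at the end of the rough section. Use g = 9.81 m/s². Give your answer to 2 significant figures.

Energy at the top = energy at the end + work done against friction:
mgh = ½mv² + μ_k m g d
W_f = μ_k mg d = (0.22)(2.4)(9.81)(17) = 88.05 J
½mv² = mgh − W_f = 169.52 − 88.05 = 81.462 J
v = √(2 × 81.462/2.4) = 8.239 m/s

v = 8.2 m/s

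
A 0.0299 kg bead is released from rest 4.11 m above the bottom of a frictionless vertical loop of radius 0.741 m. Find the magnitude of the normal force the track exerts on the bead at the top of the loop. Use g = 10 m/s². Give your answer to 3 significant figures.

N = 1.82 N

Energy from release to top (height 2r): mgh = ½mv_top² + mg(2r)
v_top² = 2g(h − 2r) = 2(10)(4.11 − 1.482) = 52.560 m²/s²
At the top, both N and weight point toward the centre: N + mg = mv_top²/r
N = m(v_top²/r − g) = 0.0299(52.560/0.741 − 10) = 1.822 N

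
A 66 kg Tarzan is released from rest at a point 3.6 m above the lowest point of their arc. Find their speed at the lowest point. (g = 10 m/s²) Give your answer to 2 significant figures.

v = 8.5 m/s

Energy conservation between the two points: mgh = ½mv²
The mass cancels from both sides.
v = √(2gh) = √(2 × 10 × 3.6) = √72.000 = 8.485 m/s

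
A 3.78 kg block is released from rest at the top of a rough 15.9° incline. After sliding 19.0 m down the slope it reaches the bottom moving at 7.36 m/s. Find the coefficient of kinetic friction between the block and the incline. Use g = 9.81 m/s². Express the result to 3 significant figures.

mgh = ½mv² + μ_k (mg cosθ) L, with h = L sinθ
mgL sinθ = 193.02 J; ½mv² = 102.38 J
W_f = 193.02 − 102.38 = 90.64 J
μ_k = W_f/(mg cosθ · L) = 90.64/(35.66 × 19.0) = 0.1338

μ_k = 0.134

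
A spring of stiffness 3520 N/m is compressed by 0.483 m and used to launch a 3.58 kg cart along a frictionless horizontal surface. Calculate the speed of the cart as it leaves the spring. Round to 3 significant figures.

v = 15.1 m/s

Spring PE converts entirely to kinetic energy: ½kx² = ½mv²
v = x√(k/m) = 0.483 × √(3520/3.58) = 15.15 m/s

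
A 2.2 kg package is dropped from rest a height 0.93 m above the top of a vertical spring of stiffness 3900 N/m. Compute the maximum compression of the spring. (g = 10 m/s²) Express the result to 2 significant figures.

Let x be the compression. The total drop is H + x, and the package is instantaneously at rest at max compression, so energy conservation gives:
mg(H + x) = ½kx²
½(3900)x² − (2.2)(10)x − (2.2)(10)(0.93) = 0
1950x² − 22.00x − 20.46 = 0
x = [22.00 + √(484.0 + 159588)]/(2 × 1950) = 0.1082 m

x = 0.11 m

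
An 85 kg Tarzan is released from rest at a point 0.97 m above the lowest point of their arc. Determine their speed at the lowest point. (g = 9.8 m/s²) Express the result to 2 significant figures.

Mechanical energy is conserved (no friction): mgh = ½mv²
v = √(2gh) = √(2 × 9.8 × 0.97) = √19.012 = 4.360 m/s

v = 4.4 m/s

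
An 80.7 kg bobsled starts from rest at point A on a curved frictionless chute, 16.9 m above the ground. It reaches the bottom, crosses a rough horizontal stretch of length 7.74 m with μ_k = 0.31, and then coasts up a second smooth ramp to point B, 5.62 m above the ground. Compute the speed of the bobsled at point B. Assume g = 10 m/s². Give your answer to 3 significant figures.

Energy at A: mgh₁ = (80.7)(10)(16.9) = 13638 J
Friction loss: W_f = μ_k mg d = 1936 J
At B: ½mv² + mgh₂ = mgh₁ − W_f
½mv² = 13638 − 1936 − 4535.3 = 7166.6 J
v = √(2 × 7166.6/80.7) = 13.33 m/s

v = 13.3 m/s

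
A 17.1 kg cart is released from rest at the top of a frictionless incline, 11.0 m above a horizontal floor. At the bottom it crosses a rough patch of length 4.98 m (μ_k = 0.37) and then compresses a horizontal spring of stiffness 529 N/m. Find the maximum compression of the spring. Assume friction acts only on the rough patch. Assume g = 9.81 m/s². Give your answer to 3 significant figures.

Initial energy: E₁ = mgh = (17.1)(9.81)(11.0) = 1845.3 J
Friction removes W_f = μ_k mg d = (0.37)(17.1)(9.81)(4.98) = 309.1 J
Energy reaching the spring: E = 1845.3 − 309.1 = 1536.2 J
At max compression ½kx² = E ⇒ x = √(2E/k) = √(2 × 1536.2/529) = 2.410 m

x = 2.41 m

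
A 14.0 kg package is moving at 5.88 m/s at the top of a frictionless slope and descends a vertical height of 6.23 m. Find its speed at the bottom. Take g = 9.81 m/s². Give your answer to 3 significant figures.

Equating total energy at the two states: ½mv₀² + mgh = ½mv²
v² = v₀² + 2gh = (5.88)² + 2(9.81)(6.23) = 156.81
v = √156.81 = 12.52 m/s

v = 12.5 m/s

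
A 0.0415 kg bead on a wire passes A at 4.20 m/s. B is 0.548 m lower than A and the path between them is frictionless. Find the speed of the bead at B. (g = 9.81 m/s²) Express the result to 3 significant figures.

By conservation of mechanical energy, ½mv₀² + mgh = ½mv²
v² = v₀² + 2gh = (4.20)² + 2(9.81)(0.548) = 28.392
v = √28.392 = 5.328 m/s

v = 5.33 m/s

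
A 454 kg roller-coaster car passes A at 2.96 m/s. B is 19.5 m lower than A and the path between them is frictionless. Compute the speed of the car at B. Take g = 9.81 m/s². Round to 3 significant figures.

Equating total energy at the two states: ½mv₀² + mgh = ½mv²
v² = v₀² + 2gh = (2.96)² + 2(9.81)(19.5) = 391.35
v = √391.35 = 19.78 m/s

v = 19.8 m/s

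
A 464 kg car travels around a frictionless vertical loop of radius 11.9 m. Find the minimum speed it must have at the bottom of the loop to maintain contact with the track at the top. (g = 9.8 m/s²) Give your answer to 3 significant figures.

At the top: mg = mv_top²/r ⇒ v_top² = gr = 116.6 m²/s²
Energy from bottom to top (height 2r): ½mv_bot² = ½mv_top² + mg(2r)
v_bot² = gr + 4gr = 5gr = 583.1
v_bot = √(5gr) = 24.15 m/s

v = 24.1 m/s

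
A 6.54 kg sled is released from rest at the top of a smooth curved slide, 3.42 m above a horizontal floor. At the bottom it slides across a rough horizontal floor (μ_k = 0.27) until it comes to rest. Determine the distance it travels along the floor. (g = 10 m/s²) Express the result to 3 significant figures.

d = 12.7 m

Energy bookkeeping (friction removes W_f = μ_k N d):
At rest all PE has been dissipated by friction: mgh = μ_k m g d
d = h/μ_k = 3.42/0.27 = 12.67 m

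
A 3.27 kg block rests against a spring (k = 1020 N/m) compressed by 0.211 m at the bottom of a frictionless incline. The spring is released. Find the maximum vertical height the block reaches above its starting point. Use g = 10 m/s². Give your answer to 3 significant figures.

h = 0.694 m

Energy conservation from release to the highest point: ½kx² = mgh
h = kx²/(2mg) = (1020)(0.211)²/(2 × 3.27 × 10) = 0.6944 m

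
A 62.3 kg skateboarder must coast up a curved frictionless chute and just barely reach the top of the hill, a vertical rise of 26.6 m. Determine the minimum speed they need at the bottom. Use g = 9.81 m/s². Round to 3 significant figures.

v = 22.8 m/s

At the top they are momentarily at rest, so all KE converts to PE: ½mv² = mgh
v = √(2gh) = √(2 × 9.81 × 26.6) = 22.84 m/s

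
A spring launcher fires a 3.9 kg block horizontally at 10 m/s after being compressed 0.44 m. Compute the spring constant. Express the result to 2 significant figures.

Spring PE at full compression equals KE at release: ½kx² = ½mv²
k = mv²/x² = (3.9)(10)²/(0.44)² = 2014 N/m

k = 2000 N/m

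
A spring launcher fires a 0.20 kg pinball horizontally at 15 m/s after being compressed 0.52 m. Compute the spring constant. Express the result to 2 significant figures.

k = 170 N/m

½kx² = ½mv²
k = mv²/x² = (0.20)(15)²/(0.52)² = 166.4 N/m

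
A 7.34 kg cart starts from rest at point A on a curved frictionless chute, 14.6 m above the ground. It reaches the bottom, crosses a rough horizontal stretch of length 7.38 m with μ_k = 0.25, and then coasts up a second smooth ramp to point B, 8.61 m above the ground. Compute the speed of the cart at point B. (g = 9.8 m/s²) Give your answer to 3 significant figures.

v = 9.01 m/s

Energy at A: mgh₁ = (7.34)(9.8)(14.6) = 1050.2 J
Friction loss: W_f = μ_k mg d = 132.7 J
At B: ½mv² + mgh₂ = mgh₁ − W_f
½mv² = 1050.2 − 132.7 − 619.33 = 298.16 J
v = √(2 × 298.16/7.34) = 9.013 m/s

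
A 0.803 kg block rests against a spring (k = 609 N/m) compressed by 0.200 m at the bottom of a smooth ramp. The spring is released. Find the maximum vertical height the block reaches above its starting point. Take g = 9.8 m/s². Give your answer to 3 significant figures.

At maximum height the block is at rest, so ½kx² = mgh
h = kx²/(2mg) = (609)(0.200)²/(2 × 0.803 × 9.8) = 1.548 m

h = 1.55 m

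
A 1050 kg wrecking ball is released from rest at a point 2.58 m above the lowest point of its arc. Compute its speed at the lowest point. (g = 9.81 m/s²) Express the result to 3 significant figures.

v = 7.11 m/s

By conservation of mechanical energy, mgh = ½mv²
v = √(2gh) = √(2 × 9.81 × 2.58) = √50.620 = 7.115 m/s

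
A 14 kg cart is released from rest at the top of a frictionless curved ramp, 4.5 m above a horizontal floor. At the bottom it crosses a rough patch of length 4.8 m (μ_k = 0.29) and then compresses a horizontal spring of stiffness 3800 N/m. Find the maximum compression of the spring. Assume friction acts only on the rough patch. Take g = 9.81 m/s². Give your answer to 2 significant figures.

Initial energy: E₁ = mgh = (14)(9.81)(4.5) = 618.03 J
Friction removes W_f = μ_k mg d = (0.29)(14)(9.81)(4.8) = 191.2 J
Energy reaching the spring: E = 618.03 − 191.2 = 426.85 J
At max compression ½kx² = E ⇒ x = √(2E/k) = √(2 × 426.85/3800) = 0.4740 m

x = 0.47 m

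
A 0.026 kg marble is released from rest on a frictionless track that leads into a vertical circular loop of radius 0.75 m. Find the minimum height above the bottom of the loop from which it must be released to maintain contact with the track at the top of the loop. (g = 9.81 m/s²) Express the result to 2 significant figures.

At the top, for minimum speed gravity alone supplies the centripetal force: mg = mv_top²/r ⇒ v_top² = gr = 7.357 m²/s²
Energy conservation from release height h to the top (height 2r): mgh = ½mv_top² + mg(2r)
h = v_top²/(2g) + 2r = r/2 + 2r = 5r/2 = 1.875 m

h = 1.9 m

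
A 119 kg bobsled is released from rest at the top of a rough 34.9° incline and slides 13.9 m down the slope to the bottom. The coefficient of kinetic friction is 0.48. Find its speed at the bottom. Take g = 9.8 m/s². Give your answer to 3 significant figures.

Taking the bottom as reference, mgh = ½mv² + μ_k N L with h = L sinθ, N = mg cosθ:
mgh = mgL sinθ = (119)(9.8)(13.9)sin34.9° = 9274.6 J
W_f = μ_k mg cosθ · L = (0.48)(119)(9.8)cos34.9°·13.9 = 6382 J
½mv² = 9274.6 − 6382 = 2893.1 J
v = √(2 × 2893.1/119) = 6.973 m/s

v = 6.97 m/s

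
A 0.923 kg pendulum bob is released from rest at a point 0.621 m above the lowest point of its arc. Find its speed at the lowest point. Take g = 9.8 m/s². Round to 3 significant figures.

v = 3.49 m/s

Energy conservation between the two points: mgh = ½mv²
v = √(2gh) = √(2 × 9.8 × 0.621) = √12.172 = 3.489 m/s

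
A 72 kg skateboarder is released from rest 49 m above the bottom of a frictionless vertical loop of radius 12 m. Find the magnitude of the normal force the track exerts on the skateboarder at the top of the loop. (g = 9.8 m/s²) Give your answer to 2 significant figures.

N = 2200 N

Energy from release to top (height 2r): mgh = ½mv_top² + mg(2r)
v_top² = 2g(h − 2r) = 2(9.8)(49 − 24.00) = 490.00 m²/s²
At the top, both N and weight point toward the centre: N + mg = mv_top²/r
N = m(v_top²/r − g) = 72(490.00/12 − 9.8) = 2234 N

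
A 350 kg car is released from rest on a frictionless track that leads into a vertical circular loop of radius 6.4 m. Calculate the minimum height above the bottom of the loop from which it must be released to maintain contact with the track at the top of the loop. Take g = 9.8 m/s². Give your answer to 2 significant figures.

At the top, for minimum speed gravity alone supplies the centripetal force: mg = mv_top²/r ⇒ v_top² = gr = 62.72 m²/s²
Energy conservation from release height h to the top (height 2r): mgh = ½mv_top² + mg(2r)
h = v_top²/(2g) + 2r = r/2 + 2r = 5r/2 = 16.00 m

h = 16 m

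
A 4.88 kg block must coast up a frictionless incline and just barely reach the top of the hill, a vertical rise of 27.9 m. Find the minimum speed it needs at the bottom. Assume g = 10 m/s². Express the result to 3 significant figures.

v = 23.6 m/s

At the top it is momentarily at rest, so all KE converts to PE: ½mv² = mgh
v = √(2gh) = √(2 × 10 × 27.9) = 23.62 m/s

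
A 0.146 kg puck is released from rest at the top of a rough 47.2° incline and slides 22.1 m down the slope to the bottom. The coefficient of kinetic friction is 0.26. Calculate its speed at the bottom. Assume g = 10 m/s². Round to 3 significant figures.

Taking the bottom as reference, mgh = ½mv² + μ_k N L with h = L sinθ, N = mg cosθ:
mgh = mgL sinθ = (0.146)(10)(22.1)sin47.2° = 23.675 J
W_f = μ_k mg cosθ · L = (0.26)(0.146)(10)cos47.2°·22.1 = 5.700 J
½mv² = 23.675 − 5.700 = 17.975 J
v = √(2 × 17.975/0.146) = 15.69 m/s

v = 15.7 m/s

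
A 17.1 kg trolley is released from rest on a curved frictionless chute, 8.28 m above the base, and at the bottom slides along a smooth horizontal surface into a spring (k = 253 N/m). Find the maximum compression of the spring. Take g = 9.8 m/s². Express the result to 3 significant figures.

x = 3.31 m

Energy conservation (no friction) from release to max compression: mgh = ½kx²
x = √(2mgh/k) = √(2 × 17.1 × 9.8 × 8.28 / 253) = 3.312 m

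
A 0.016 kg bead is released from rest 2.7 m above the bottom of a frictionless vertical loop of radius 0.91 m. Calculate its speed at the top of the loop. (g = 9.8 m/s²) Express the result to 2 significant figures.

Energy conservation: mgh = ½mv_top² + mg(2r)
v_top² = 2g(h − 2r) = 2(9.8)(2.7 − 1.820) = 17.25
v_top = 4.153 m/s

v = 4.2 m/s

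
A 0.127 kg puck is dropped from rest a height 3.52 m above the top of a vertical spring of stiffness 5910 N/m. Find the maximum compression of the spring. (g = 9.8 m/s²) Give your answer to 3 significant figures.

Measuring PE from the top of the relaxed spring, at max compression the puck has dropped H + x with zero KE, so:
mg(H + x) = ½kx²
½(5910)x² − (0.127)(9.8)x − (0.127)(9.8)(3.52) = 0
2955x² − 1.245x − 4.381 = 0
x = [1.245 + √(1.549 + 51783)]/(2 × 2955) = 0.03872 m

x = 0.0387 m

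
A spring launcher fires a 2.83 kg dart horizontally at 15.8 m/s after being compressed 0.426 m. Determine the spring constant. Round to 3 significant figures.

k = 3890 N/m

Energy stored in the spring equals the launch KE: ½kx² = ½mv²
k = mv²/x² = (2.83)(15.8)²/(0.426)² = 3893 N/m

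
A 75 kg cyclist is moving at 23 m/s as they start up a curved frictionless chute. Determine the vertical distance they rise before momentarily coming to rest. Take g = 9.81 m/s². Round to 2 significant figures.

By energy conservation, ½mv² = mgh
h = v²/(2g) = 23²/(2 × 9.81) = 26.96 m

h = 27 m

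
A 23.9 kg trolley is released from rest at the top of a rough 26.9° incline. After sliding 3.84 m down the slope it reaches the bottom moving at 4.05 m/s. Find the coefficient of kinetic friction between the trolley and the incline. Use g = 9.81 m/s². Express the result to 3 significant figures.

μ_k = 0.263

The energy dissipated by friction is the PE lost minus the KE gained:
mgL sinθ = 407.34 J; ½mv² = 196.01 J
W_f = 407.34 − 196.01 = 211.3 J
μ_k = W_f/(mg cosθ · L) = 211.3/(209.1 × 3.84) = 0.2632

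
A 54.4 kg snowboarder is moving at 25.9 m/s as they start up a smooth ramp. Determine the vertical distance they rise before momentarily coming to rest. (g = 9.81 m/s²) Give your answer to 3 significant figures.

By energy conservation, ½mv² = mgh
h = v²/(2g) = 25.9²/(2 × 9.81) = 34.19 m

h = 34.2 m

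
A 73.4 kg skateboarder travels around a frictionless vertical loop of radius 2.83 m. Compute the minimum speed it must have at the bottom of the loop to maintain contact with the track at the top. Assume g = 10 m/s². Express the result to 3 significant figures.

At the top: mg = mv_top²/r ⇒ v_top² = gr = 28.30 m²/s²
Energy from bottom to top (height 2r): ½mv_bot² = ½mv_top² + mg(2r)
v_bot² = gr + 4gr = 5gr = 141.5
v_bot = √(5gr) = 11.90 m/s

v = 11.9 m/s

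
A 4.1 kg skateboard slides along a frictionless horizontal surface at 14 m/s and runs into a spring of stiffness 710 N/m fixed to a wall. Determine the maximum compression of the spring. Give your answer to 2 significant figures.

At max compression the skateboard is momentarily at rest: ½mv² = ½kx²
x = v√(m/k) = 14 × √(4.1/710) = 1.064 m

x = 1.1 m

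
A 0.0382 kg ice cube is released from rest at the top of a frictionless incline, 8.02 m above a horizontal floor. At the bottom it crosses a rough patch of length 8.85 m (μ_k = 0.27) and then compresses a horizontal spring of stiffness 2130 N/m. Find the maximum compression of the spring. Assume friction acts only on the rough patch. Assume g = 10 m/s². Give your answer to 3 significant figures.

Initial energy: E₁ = mgh = (0.0382)(10)(8.02) = 3.0636 J
Friction removes W_f = μ_k mg d = (0.27)(0.0382)(10)(8.85) = 0.9128 J
Energy reaching the spring: E = 3.0636 − 0.9128 = 2.1509 J
At max compression ½kx² = E ⇒ x = √(2E/k) = √(2 × 2.1509/2130) = 0.04494 m

x = 0.0449 m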